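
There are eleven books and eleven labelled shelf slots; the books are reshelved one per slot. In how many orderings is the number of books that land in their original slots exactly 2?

7342280

Pick the 2 fixed positions: C(11,2) = 55 ways.
The other 9 form a derangement: !9 = 133496.
Total: 55 × 133496 = 7342280.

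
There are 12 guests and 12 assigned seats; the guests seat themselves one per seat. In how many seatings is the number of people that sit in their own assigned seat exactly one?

176214840

Choose which one of the 12 is fixed: C(12,1) = 12.
The remaining 11 must be deranged: !11 = 14684570.
Total: 12 × 14684570 = 176214840.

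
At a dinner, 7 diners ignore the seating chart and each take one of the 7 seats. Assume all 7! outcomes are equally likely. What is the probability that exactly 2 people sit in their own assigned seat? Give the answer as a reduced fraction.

Favorable outcomes: C(7,2)·!5 = 21·44 = 924.
Total outcomes: 7! = 5040.
Probability = 924/5040 = 11/60.

11/60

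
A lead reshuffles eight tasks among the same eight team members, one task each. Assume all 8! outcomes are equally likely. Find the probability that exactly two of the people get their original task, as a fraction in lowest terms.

53/288

Favorable outcomes: C(8,2)·!6 = 28·265 = 7420.
Total outcomes: 8! = 40320.
Probability = 7420/40320 = 53/288.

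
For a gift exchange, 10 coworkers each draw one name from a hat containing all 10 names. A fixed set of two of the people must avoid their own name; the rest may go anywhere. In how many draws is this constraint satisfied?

Inclusion-exclusion on the 2 forbidden self-matches:
Σ_{j=0}^{2} (-1)^j C(2,j)(10-j)!
= C(2,0)·10! - C(2,1)·9! + C(2,2)·8!
= 3628800 - 725760 + 40320
= 2943360

2943360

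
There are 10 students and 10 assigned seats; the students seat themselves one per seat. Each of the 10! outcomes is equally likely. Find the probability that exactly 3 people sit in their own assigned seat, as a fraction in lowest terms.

Favorable outcomes: C(10,3)·!7 = 120·1854 = 222480.
Total outcomes: 10! = 3628800.
Probability = 222480/3628800 = 103/1680.

103/1680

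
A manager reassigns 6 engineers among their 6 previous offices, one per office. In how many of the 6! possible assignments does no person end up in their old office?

265

The subfactorial !6 = [6!/e] (nearest integer).
6! = 720, and 720/e ≈ 264.87, so !6 = 265.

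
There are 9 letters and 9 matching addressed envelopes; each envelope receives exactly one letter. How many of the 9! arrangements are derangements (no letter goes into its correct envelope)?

By inclusion-exclusion, !9 = Σ (-1)^k · 9!/k! for k=0..9
= 9! - 9!/1! + 9!/2! - 9!/3! + 9!/4! - 9!/5! + 9!/6! - 9!/7! + 9!/8! - 9!/9!
= 362880 - 362880 + 181440 - 60480 + 15120 - 3024 + 504 - 72 + 9 - 1
= 133496

133496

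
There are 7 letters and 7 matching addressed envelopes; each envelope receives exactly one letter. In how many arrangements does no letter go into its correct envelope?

!7 is the nearest integer to 7!/e.
7! = 5040, and 5040/e ≈ 1854.11, so !7 = 1854.

1854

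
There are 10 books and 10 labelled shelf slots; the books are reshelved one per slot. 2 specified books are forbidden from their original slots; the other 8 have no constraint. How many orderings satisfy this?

Let A_j be the event that the j-th constrained one is fixed. By inclusion-exclusion over the 2 events:
Σ_{j=0}^{2} (-1)^j C(2,j)(10-j)!
= C(2,0)·10! - C(2,1)·9! + C(2,2)·8!
= 3628800 - 725760 + 40320
= 2943360

2943360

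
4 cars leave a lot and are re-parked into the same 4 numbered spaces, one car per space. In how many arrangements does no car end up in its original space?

9

!4 = 4! · Σ_{k=0}^{4} (-1)^k/k!
= 4! - 4!/1! + 4!/2! - 4!/3! + 4!/4!
= 24 - 24 + 12 - 4 + 1
= 9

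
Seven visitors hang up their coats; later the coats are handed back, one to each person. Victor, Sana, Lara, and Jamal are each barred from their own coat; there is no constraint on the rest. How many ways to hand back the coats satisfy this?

2790

Let A_j be the event that the j-th constrained one is fixed. By inclusion-exclusion over the 4 events:
Σ_{j=0}^{4} (-1)^j C(4,j)(7-j)!
= C(4,0)·7! - C(4,1)·6! + C(4,2)·5! - C(4,3)·4! + C(4,4)·3!
= 5040 - 2880 + 720 - 96 + 6
= 2790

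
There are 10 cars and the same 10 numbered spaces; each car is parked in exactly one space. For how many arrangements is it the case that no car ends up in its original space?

The number of derangements of 10 is !10 = Σ_{k=0}^{10} (-1)^k·10!/k!
= 10! - 10!/1! + 10!/2! - 10!/3! + 10!/4! - 10!/5! + 10!/6! - 10!/7! + 10!/8! - 10!/9! + 10!/10!
= 3628800 - 3628800 + 1814400 - 604800 + 151200 - 30240 + 5040 - 720 + 90 - 10 + 1
= 1334961

1334961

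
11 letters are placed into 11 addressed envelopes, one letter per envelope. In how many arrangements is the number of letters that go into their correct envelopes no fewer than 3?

3205379

Sum C(11,i)·!(11-i) for i = 3..11:
  i=3: C(11,3)·!8 = 165·14833 = 2447445
  i=4: C(11,4)·!7 = 330·1854 = 611820
  i=5: C(11,5)·!6 = 462·265 = 122430
  i=6: C(11,6)·!5 = 462·44 = 20328
  i=7: C(11,7)·!4 = 330·9 = 2970
  i=8: C(11,8)·!3 = 165·2 = 330
  i=9: C(11,9)·!2 = 55·1 = 55
  i=10: C(11,10)·!1 = 11·0 = 0
  i=11: C(11,11)·!0 = 1·1 = 1
Total = 3205379.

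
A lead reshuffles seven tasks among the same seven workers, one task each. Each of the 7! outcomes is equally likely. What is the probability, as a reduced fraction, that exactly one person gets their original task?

Favorable outcomes: C(7,1)·!6 = 7·265 = 1855.
Total outcomes: 7! = 5040.
Probability = 1855/5040 = 53/144.

53/144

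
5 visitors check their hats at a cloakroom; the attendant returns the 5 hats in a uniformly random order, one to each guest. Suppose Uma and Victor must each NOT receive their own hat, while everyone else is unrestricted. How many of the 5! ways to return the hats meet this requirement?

Inclusion-exclusion on the 2 forbidden self-matches:
Σ_{j=0}^{2} (-1)^j C(2,j)(5-j)!
= C(2,0)·5! - C(2,1)·4! + C(2,2)·3!
= 120 - 48 + 6
= 78

78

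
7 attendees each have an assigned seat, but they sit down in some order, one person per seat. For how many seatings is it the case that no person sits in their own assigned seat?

1854

!7 is the nearest integer to 7!/e.
7! = 5040, and 5040/e ≈ 1854.11, so !7 = 1854.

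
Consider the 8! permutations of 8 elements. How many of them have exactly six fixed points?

28

Choose which 6 of the 8 are fixed: C(8,6) = 28.
The other 2 form a derangement: !2 = 1.
Total: 28 × 1 = 28.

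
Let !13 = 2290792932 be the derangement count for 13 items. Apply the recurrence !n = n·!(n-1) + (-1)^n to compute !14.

!14 = 14·2290792932 + 1 = 32071101049.

32071101049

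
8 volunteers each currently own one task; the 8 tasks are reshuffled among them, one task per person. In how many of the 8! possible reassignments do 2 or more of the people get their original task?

10655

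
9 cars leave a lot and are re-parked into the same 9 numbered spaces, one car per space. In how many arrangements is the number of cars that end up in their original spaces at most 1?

266993

Sum C(9,i)·!(9-i) for i = 0..1:
  i=0: C(9,0)·!9 = 1·133496 = 133496
  i=1: C(9,1)·!8 = 9·14833 = 133497
Total = 266993.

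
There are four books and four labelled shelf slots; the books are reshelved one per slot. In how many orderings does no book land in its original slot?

9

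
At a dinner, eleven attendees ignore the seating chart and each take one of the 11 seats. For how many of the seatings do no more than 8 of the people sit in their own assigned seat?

# with exactly i fixed is C(11,i)·!(11-i); sum over i=0..8:
  i=0: C(11,0)·!11 = 1·14684570 = 14684570
  i=1: C(11,1)·!10 = 11·1334961 = 14684571
  i=2: C(11,2)·!9 = 55·133496 = 7342280
  i=3: C(11,3)·!8 = 165·14833 = 2447445
  i=4: C(11,4)·!7 = 330·1854 = 611820
  i=5: C(11,5)·!6 = 462·265 = 122430
  i=6: C(11,6)·!5 = 462·44 = 20328
  i=7: C(11,7)·!4 = 330·9 = 2970
  i=8: C(11,8)·!3 = 165·2 = 330
Total = 39916744.

39916744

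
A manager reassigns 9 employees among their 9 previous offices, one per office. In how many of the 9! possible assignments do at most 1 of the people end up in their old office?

# with exactly i fixed is C(9,i)·!(9-i); sum over i=0..1:
  i=0: C(9,0)·!9 = 1·133496 = 133496
  i=1: C(9,1)·!8 = 9·14833 = 133497
Total = 266993.

266993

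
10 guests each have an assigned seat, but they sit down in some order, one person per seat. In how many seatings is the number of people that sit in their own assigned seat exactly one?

1334960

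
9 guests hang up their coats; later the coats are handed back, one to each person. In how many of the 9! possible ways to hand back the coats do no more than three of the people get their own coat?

# with exactly i fixed is C(9,i)·!(9-i); sum over i=0..3:
  i=0: C(9,0)·!9 = 1·133496 = 133496
  i=1: C(9,1)·!8 = 9·14833 = 133497
  i=2: C(9,2)·!7 = 36·1854 = 66744
  i=3: C(9,3)·!6 = 84·265 = 22260
Total = 355997.

355997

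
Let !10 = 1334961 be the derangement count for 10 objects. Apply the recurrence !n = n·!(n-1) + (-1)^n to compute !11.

14684570

!11 = 11·1334961 - 1 = 14684570.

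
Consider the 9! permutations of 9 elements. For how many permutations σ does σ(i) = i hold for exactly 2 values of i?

66744

Choose which 2 of the 9 are fixed: C(9,2) = 36.
The remaining 7 must be deranged: !7 = 1854.
Total: 36 × 1854 = 66744.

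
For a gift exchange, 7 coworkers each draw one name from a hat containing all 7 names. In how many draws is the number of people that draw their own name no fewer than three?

407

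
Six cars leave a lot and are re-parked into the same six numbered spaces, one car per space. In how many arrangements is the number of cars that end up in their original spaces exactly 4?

15

Pick the 4 fixed positions: C(6,4) = 15 ways.
The other 2 form a derangement: !2 = 1.
Total: 15 × 1 = 15.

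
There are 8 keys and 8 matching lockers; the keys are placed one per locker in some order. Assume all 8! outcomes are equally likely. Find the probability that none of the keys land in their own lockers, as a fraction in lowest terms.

2119/5760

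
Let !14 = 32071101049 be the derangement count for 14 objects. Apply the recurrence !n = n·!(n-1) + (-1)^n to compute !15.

!15 = 15·32071101049 - 1 = 481066515734.

481066515734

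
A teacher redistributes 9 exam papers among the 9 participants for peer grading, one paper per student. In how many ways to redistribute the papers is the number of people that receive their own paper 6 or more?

205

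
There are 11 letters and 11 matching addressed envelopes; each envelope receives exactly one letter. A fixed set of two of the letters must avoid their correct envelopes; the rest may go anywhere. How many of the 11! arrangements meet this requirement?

Let A_j be the event that the j-th constrained one is fixed. By inclusion-exclusion over the 2 events:
Σ_{j=0}^{2} (-1)^j C(2,j)(11-j)!
= C(2,0)·11! - C(2,1)·10! + C(2,2)·9!
= 39916800 - 7257600 + 362880
= 33022080

33022080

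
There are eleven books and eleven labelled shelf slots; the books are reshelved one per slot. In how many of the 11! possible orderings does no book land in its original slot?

Recurrence: !11 = 10·(!10 + !9).
!11 = 10·(1334961 + 133496) = 10·1468457 = 14684570

14684570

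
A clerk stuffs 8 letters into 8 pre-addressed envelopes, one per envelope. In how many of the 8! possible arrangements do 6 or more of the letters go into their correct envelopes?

29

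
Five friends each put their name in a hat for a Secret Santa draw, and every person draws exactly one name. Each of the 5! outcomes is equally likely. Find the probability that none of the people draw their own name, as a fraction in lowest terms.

Favorable outcomes: !5 = 44.
Total outcomes: 5! = 120.
Probability = 44/120 = 11/30.

11/30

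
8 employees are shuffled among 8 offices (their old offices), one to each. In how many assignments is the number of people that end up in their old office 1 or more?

Sum C(8,i)·!(8-i) for i = 1..8:
  i=1: C(8,1)·!7 = 8·1854 = 14832
  i=2: C(8,2)·!6 = 28·265 = 7420
  i=3: C(8,3)·!5 = 56·44 = 2464
  i=4: C(8,4)·!4 = 70·9 = 630
  i=5: C(8,5)·!3 = 56·2 = 112
  i=6: C(8,6)·!2 = 28·1 = 28
  i=7: C(8,7)·!1 = 8·0 = 0
  i=8: C(8,8)·!0 = 1·1 = 1
Total = 25487.

25487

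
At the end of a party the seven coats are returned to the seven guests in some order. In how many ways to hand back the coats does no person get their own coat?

1854

!7 = 7! · Σ_{k=0}^{7} (-1)^k/k!
= 7! - 7!/1! + 7!/2! - 7!/3! + 7!/4! - 7!/5! + 7!/6! - 7!/7!
= 5040 - 5040 + 2520 - 840 + 210 - 42 + 7 - 1
= 1854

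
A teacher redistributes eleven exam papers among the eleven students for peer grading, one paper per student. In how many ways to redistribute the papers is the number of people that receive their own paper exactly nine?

55

Choose which 9 of the 11 are fixed: C(11,9) = 55.
The other 2 form a derangement: !2 = 1.
Total: 55 × 1 = 55.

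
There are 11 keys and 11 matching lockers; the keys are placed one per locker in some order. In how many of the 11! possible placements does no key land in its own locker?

14684570

By inclusion-exclusion, !11 = Σ (-1)^k · 11!/k! for k=0..11
= 11! - 11!/1! + 11!/2! - 11!/3! + 11!/4! - 11!/5! + 11!/6! - 11!/7! + 11!/8! - 11!/9! + 11!/10! - 11!/11!
= 39916800 - 39916800 + 19958400 - 6652800 + 1663200 - 332640 + 55440 - 7920 + 990 - 110 + 11 - 1
= 14684570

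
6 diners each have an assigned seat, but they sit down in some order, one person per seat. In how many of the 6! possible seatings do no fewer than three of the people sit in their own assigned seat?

# with exactly i fixed is C(6,i)·!(6-i); sum over i=3..6:
  i=3: C(6,3)·!3 = 20·2 = 40
  i=4: C(6,4)·!2 = 15·1 = 15
  i=5: C(6,5)·!1 = 6·0 = 0
  i=6: C(6,6)·!0 = 1·1 = 1
Total = 56.

56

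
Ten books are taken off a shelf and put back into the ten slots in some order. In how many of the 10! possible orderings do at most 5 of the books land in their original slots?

3626624

Sum C(10,i)·!(10-i) for i = 0..5:
  i=0: C(10,0)·!10 = 1·1334961 = 1334961
  i=1: C(10,1)·!9 = 10·133496 = 1334960
  i=2: C(10,2)·!8 = 45·14833 = 667485
  i=3: C(10,3)·!7 = 120·1854 = 222480
  i=4: C(10,4)·!6 = 210·265 = 55650
  i=5: C(10,5)·!5 = 252·44 = 11088
Total = 3626624.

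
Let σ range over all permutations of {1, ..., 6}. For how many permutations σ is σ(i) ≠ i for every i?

265

Recurrence: !6 = 6·!5 + (-1)^6.
!6 = 6·44 + 1 = 265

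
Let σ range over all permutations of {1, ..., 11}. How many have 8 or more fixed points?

386

# with exactly i fixed is C(11,i)·!(11-i); sum over i=8..11:
  i=8: C(11,8)·!3 = 165·2 = 330
  i=9: C(11,9)·!2 = 55·1 = 55
  i=10: C(11,10)·!1 = 11·0 = 0
  i=11: C(11,11)·!0 = 1·1 = 1
Total = 386.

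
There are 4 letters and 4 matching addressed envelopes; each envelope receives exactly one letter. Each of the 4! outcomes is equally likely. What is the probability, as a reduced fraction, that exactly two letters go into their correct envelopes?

1/4

Favorable outcomes: C(4,2)·!2 = 6·1 = 6.
Total outcomes: 4! = 24.
Probability = 6/24 = 1/4.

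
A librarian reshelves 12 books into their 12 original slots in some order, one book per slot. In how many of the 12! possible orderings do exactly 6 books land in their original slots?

244860

Choose which 6 of the 12 are fixed: C(12,6) = 924.
The remaining 6 must be deranged: !6 = 265.
Total: 924 × 265 = 244860.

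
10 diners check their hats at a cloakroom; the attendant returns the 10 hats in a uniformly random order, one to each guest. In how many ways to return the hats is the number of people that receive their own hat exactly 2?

667485

Choose which 2 of the 10 are fixed: C(10,2) = 45.
The other 8 form a derangement: !8 = 14833.
Total: 45 × 14833 = 667485.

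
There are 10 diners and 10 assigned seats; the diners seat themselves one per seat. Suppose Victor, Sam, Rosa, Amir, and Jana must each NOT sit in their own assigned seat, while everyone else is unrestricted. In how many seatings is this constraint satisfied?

2170680

Inclusion-exclusion on the 5 forbidden self-matches:
Σ_{j=0}^{5} (-1)^j C(5,j)(10-j)!
= C(5,0)·10! - C(5,1)·9! + C(5,2)·8! - C(5,3)·7! + C(5,4)·6! - C(5,5)·5!
= 3628800 - 1814400 + 403200 - 50400 + 3600 - 120
= 2170680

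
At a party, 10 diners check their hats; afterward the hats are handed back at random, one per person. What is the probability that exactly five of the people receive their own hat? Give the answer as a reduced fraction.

11/3600

Favorable outcomes: C(10,5)·!5 = 252·44 = 11088.
Total outcomes: 10! = 3628800.
Probability = 11088/3628800 = 11/3600.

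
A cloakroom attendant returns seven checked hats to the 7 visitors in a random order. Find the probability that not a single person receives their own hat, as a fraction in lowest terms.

103/280

Favorable outcomes: !7 = 1854.
Total outcomes: 7! = 5040.
Probability = 1854/5040 = 103/280.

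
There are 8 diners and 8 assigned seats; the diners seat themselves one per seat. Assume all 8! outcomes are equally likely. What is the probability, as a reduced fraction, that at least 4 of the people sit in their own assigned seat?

257/13440

Favorable outcomes: Σ_{i≥4} C(8,i)·!(8-i) = 70·9 + 56·2 + 28·1 + 8·0 + 1·1 = 771.
Total outcomes: 8! = 40320.
Probability = 771/40320 = 257/13440.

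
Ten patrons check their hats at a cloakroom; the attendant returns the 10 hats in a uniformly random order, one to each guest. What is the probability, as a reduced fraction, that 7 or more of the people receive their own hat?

Favorable outcomes: Σ_{i≥7} C(10,i)·!(10-i) = 120·2 + 45·1 + 10·0 + 1·1 = 286.
Total outcomes: 10! = 3628800.
Probability = 286/3628800 = 143/1814400.

143/1814400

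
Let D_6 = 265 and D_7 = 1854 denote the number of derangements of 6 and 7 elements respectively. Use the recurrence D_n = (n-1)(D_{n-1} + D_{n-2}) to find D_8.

D_8 = (8-1)·(D_7 + D_6) = 7·(1854 + 265) = 7·2119 = 14833.

14833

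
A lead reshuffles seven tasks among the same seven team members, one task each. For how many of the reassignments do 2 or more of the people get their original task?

1331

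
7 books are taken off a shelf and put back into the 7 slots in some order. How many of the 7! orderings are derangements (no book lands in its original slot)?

1854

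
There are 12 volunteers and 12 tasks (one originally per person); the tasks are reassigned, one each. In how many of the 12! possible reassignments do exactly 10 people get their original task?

Choose which 10 of the 12 are fixed: C(12,10) = 66.
The other 2 form a derangement: !2 = 1.
Total: 66 × 1 = 66.

66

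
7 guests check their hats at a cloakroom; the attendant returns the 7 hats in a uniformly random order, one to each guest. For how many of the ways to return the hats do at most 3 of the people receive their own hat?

# with exactly i fixed is C(7,i)·!(7-i); sum over i=0..3:
  i=0: C(7,0)·!7 = 1·1854 = 1854
  i=1: C(7,1)·!6 = 7·265 = 1855
  i=2: C(7,2)·!5 = 21·44 = 924
  i=3: C(7,3)·!4 = 35·9 = 315
Total = 4948.

4948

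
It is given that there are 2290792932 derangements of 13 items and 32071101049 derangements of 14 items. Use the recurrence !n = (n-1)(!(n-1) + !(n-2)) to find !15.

481066515734

!15 = (15-1)·(!14 + !13) = 14·(32071101049 + 2290792932) = 14·34361893981 = 481066515734.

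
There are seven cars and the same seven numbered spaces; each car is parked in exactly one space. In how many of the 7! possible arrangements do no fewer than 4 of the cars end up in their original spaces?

92

Sum C(7,i)·!(7-i) for i = 4..7:
  i=4: C(7,4)·!3 = 35·2 = 70
  i=5: C(7,5)·!2 = 21·1 = 21
  i=6: C(7,6)·!1 = 7·0 = 0
  i=7: C(7,7)·!0 = 1·1 = 1
Total = 92.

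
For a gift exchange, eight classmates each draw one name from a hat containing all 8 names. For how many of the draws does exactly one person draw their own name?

Choose which one of the 8 is fixed: C(8,1) = 8.
The other 7 form a derangement: !7 = 1854.
Total: 8 × 1854 = 14832.

14832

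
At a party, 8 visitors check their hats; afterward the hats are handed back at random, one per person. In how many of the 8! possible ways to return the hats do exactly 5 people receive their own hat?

Choose which 5 of the 8 are fixed: C(8,5) = 56.
The remaining 3 must be deranged: !3 = 2.
Total: 56 × 2 = 112.

112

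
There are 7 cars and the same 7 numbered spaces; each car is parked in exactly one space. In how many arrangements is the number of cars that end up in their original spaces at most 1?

3709

Sum C(7,i)·!(7-i) for i = 0..1:
  i=0: C(7,0)·!7 = 1·1854 = 1854
  i=1: C(7,1)·!6 = 7·265 = 1855
Total = 3709.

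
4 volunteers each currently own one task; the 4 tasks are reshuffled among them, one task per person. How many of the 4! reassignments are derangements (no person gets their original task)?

9

!4 = 4! · Σ_{k=0}^{4} (-1)^k/k!
= 4! - 4!/1! + 4!/2! - 4!/3! + 4!/4!
= 24 - 24 + 12 - 4 + 1
= 9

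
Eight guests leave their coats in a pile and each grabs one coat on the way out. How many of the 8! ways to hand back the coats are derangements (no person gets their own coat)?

The subfactorial !8 = [8!/e] (nearest integer).
8! = 40320, and 40320/e ≈ 14832.90, so !8 = 14833.

14833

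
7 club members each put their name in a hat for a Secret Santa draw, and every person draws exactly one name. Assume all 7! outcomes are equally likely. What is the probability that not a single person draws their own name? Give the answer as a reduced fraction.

103/280

Favorable outcomes: !7 = 1854.
Total outcomes: 7! = 5040.
Probability = 1854/5040 = 103/280.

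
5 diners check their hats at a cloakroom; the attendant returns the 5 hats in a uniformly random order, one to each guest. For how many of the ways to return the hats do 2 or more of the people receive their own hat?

31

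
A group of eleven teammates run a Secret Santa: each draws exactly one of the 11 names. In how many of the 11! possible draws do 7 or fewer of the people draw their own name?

39916414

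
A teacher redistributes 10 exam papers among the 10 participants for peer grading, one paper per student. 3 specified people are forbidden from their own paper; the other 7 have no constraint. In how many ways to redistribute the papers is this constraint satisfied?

Inclusion-exclusion on the 3 forbidden self-matches:
Σ_{j=0}^{3} (-1)^j C(3,j)(10-j)!
= C(3,0)·10! - C(3,1)·9! + C(3,2)·8! - C(3,3)·7!
= 3628800 - 1088640 + 120960 - 5040
= 2656080

2656080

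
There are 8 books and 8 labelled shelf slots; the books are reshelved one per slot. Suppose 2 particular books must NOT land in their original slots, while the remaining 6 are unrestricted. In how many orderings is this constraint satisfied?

Let A_j be the event that the j-th constrained one is fixed. By inclusion-exclusion over the 2 events:
Σ_{j=0}^{2} (-1)^j C(2,j)(8-j)!
= C(2,0)·8! - C(2,1)·7! + C(2,2)·6!
= 40320 - 10080 + 720
= 30960

30960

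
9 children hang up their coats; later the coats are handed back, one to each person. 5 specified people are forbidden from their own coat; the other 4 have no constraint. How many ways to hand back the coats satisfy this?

Inclusion-exclusion on the 5 forbidden self-matches:
Σ_{j=0}^{5} (-1)^j C(5,j)(9-j)!
= C(5,0)·9! - C(5,1)·8! + C(5,2)·7! - C(5,3)·6! + C(5,4)·5! - C(5,5)·4!
= 362880 - 201600 + 50400 - 7200 + 600 - 24
= 205056

205056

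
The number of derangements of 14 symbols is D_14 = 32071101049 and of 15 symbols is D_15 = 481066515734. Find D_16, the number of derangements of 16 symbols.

7697064251745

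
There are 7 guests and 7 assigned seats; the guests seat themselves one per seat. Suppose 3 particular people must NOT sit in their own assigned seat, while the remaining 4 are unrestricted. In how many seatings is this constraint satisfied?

3216

Inclusion-exclusion on the 3 forbidden self-matches:
Σ_{j=0}^{3} (-1)^j C(3,j)(7-j)!
= C(3,0)·7! - C(3,1)·6! + C(3,2)·5! - C(3,3)·4!
= 5040 - 2160 + 360 - 24
= 3216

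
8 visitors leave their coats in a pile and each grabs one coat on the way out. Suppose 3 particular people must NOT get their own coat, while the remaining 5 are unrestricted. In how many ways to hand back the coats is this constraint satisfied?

27240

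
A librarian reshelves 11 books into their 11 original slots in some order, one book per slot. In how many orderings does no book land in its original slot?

14684570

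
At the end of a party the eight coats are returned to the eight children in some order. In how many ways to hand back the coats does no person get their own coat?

14833

By inclusion-exclusion, !8 = Σ (-1)^k · 8!/k! for k=0..8
= 8! - 8!/1! + 8!/2! - 8!/3! + 8!/4! - 8!/5! + 8!/6! - 8!/7! + 8!/8!
= 40320 - 40320 + 20160 - 6720 + 1680 - 336 + 56 - 8 + 1
= 14833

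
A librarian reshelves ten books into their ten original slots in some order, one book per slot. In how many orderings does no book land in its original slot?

1334961

!10 = 10! · Σ_{k=0}^{10} (-1)^k/k!
= 10! - 10!/1! + 10!/2! - 10!/3! + 10!/4! - 10!/5! + 10!/6! - 10!/7! + 10!/8! - 10!/9! + 10!/10!
= 3628800 - 3628800 + 1814400 - 604800 + 151200 - 30240 + 5040 - 720 + 90 - 10 + 1
= 1334961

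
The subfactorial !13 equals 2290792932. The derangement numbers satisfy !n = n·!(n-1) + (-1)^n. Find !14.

!14 = 14·2290792932 + 1 = 32071101049.

32071101049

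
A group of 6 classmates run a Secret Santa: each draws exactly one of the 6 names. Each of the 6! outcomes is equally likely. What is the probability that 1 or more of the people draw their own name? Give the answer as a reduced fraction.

Favorable outcomes: Σ_{i≥1} C(6,i)·!(6-i) = 6·44 + 15·9 + 20·2 + 15·1 + 6·0 + 1·1 = 455.
Total outcomes: 6! = 720.
Probability = 455/720 = 91/144.

91/144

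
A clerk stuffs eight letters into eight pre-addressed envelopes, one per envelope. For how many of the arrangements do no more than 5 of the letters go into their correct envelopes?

40291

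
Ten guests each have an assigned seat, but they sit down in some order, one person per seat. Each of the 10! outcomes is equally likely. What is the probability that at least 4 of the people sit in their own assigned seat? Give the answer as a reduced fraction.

Favorable outcomes: Σ_{i≥4} C(10,i)·!(10-i) = 210·265 + 252·44 + 210·9 + 120·2 + 45·1 + 10·0 + 1·1 = 68914.
Total outcomes: 10! = 3628800.
Probability = 68914/3628800 = 34457/1814400.

34457/1814400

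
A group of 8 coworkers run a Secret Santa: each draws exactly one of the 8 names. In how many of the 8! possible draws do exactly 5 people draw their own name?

112

Pick the 5 fixed positions: C(8,5) = 56 ways.
The remaining 3 must be deranged: !3 = 2.
Total: 56 × 2 = 112.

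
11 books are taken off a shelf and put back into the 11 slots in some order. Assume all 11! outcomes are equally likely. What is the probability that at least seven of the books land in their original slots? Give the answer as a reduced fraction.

839/9979200

Favorable outcomes: Σ_{i≥7} C(11,i)·!(11-i) = 330·9 + 165·2 + 55·1 + 11·0 + 1·1 = 3356.
Total outcomes: 11! = 39916800.
Probability = 3356/39916800 = 839/9979200.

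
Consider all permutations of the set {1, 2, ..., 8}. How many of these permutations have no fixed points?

14833

Recurrence: !8 = 8·!7 + (-1)^8.
!8 = 8·1854 + 1 = 14833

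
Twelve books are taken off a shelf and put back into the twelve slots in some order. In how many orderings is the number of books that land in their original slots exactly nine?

440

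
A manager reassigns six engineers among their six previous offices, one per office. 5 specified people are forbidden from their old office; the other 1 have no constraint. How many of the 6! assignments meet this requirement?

Let A_j be the event that the j-th constrained one is fixed. By inclusion-exclusion over the 5 events:
Σ_{j=0}^{5} (-1)^j C(5,j)(6-j)!
= C(5,0)·6! - C(5,1)·5! + C(5,2)·4! - C(5,3)·3! + C(5,4)·2! - C(5,5)·1!
= 720 - 600 + 240 - 60 + 10 - 1
= 309

309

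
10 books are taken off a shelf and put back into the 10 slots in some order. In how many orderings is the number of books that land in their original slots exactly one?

1334960

Pick the single fixed position: C(10,1) = 10 ways.
The remaining 9 must be deranged: !9 = 133496.
Total: 10 × 133496 = 1334960.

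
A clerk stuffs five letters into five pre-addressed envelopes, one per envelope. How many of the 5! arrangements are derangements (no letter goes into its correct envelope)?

44

The subfactorial !5 = [5!/e] (nearest integer).
5! = 120, and 120/e ≈ 44.15, so !5 = 44.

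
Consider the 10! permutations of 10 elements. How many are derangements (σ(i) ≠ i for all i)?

!10 = 10! · Σ_{k=0}^{10} (-1)^k/k!
= 10! - 10!/1! + 10!/2! - 10!/3! + 10!/4! - 10!/5! + 10!/6! - 10!/7! + 10!/8! - 10!/9! + 10!/10!
= 3628800 - 3628800 + 1814400 - 604800 + 151200 - 30240 + 5040 - 720 + 90 - 10 + 1
= 1334961

1334961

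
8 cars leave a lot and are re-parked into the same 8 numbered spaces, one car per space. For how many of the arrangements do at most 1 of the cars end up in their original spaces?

29665

Sum C(8,i)·!(8-i) for i = 0..1:
  i=0: C(8,0)·!8 = 1·14833 = 14833
  i=1: C(8,1)·!7 = 8·1854 = 14832
Total = 29665.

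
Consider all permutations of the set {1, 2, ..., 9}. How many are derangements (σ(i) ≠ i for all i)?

133496

Use !n = (n-1)(!(n-1) + !(n-2)).
!9 = 8·(14833 + 1854) = 8·16687 = 133496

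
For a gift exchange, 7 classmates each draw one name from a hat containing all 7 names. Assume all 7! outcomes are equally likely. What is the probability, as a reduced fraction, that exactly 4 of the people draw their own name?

1/72

Favorable outcomes: C(7,4)·!3 = 35·2 = 70.
Total outcomes: 7! = 5040.
Probability = 70/5040 = 1/72.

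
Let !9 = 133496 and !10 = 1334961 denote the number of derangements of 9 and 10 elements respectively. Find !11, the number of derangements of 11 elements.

!11 = (11-1)·(!10 + !9) = 10·(1334961 + 133496) = 10·1468457 = 14684570.

14684570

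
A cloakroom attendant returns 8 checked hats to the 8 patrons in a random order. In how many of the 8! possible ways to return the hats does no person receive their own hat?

14833

!8 = 8! · Σ_{k=0}^{8} (-1)^k/k!
= 8! - 8!/1! + 8!/2! - 8!/3! + 8!/4! - 8!/5! + 8!/6! - 8!/7! + 8!/8!
= 40320 - 40320 + 20160 - 6720 + 1680 - 336 + 56 - 8 + 1
= 14833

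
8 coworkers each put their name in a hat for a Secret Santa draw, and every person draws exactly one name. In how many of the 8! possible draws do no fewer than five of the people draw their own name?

141

Sum C(8,i)·!(8-i) for i = 5..8:
  i=5: C(8,5)·!3 = 56·2 = 112
  i=6: C(8,6)·!2 = 28·1 = 28
  i=7: C(8,7)·!1 = 8·0 = 0
  i=8: C(8,8)·!0 = 1·1 = 1
Total = 141.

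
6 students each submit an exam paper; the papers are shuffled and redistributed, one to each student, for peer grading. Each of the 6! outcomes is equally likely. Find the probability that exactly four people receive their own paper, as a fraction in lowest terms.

Favorable outcomes: C(6,4)·!2 = 15·1 = 15.
Total outcomes: 6! = 720.
Probability = 15/720 = 1/48.

1/48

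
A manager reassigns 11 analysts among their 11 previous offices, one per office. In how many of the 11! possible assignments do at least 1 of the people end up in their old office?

25232230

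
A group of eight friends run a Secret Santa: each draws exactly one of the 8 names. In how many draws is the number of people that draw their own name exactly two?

Pick the 2 fixed positions: C(8,2) = 28 ways.
The remaining 6 must be deranged: !6 = 265.
Total: 28 × 265 = 7420.

7420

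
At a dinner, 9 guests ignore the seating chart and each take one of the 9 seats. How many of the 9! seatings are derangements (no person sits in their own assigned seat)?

133496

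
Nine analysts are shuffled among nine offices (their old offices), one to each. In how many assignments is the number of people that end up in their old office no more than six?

# with exactly i fixed is C(9,i)·!(9-i); sum over i=0..6:
  i=0: C(9,0)·!9 = 1·133496 = 133496
  i=1: C(9,1)·!8 = 9·14833 = 133497
  i=2: C(9,2)·!7 = 36·1854 = 66744
  i=3: C(9,3)·!6 = 84·265 = 22260
  i=4: C(9,4)·!5 = 126·44 = 5544
  i=5: C(9,5)·!4 = 126·9 = 1134
  i=6: C(9,6)·!3 = 84·2 = 168
Total = 362843.

362843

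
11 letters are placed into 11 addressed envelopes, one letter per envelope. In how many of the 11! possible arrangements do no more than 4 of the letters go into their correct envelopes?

39770686

Sum C(11,i)·!(11-i) for i = 0..4:
  i=0: C(11,0)·!11 = 1·14684570 = 14684570
  i=1: C(11,1)·!10 = 11·1334961 = 14684571
  i=2: C(11,2)·!9 = 55·133496 = 7342280
  i=3: C(11,3)·!8 = 165·14833 = 2447445
  i=4: C(11,4)·!7 = 330·1854 = 611820
Total = 39770686.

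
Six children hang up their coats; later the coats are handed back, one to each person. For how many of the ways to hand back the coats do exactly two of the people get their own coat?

135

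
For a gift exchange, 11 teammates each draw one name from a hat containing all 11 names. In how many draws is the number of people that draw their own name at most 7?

39916414

Sum C(11,i)·!(11-i) for i = 0..7:
  i=0: C(11,0)·!11 = 1·14684570 = 14684570
  i=1: C(11,1)·!10 = 11·1334961 = 14684571
  i=2: C(11,2)·!9 = 55·133496 = 7342280
  i=3: C(11,3)·!8 = 165·14833 = 2447445
  i=4: C(11,4)·!7 = 330·1854 = 611820
  i=5: C(11,5)·!6 = 462·265 = 122430
  i=6: C(11,6)·!5 = 462·44 = 20328
  i=7: C(11,7)·!4 = 330·9 = 2970
Total = 39916414.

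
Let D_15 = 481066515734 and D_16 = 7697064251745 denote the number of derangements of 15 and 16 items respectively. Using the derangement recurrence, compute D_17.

130850092279664

D_17 = (17-1)·(D_16 + D_15) = 16·(7697064251745 + 481066515734) = 16·8178130767479 = 130850092279664.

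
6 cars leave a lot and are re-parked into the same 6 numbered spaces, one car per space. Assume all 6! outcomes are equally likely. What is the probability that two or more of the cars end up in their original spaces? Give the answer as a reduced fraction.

Favorable outcomes: Σ_{i≥2} C(6,i)·!(6-i) = 15·9 + 20·2 + 15·1 + 6·0 + 1·1 = 191.
Total outcomes: 6! = 720.
Probability = 191/720 = 191/720.

191/720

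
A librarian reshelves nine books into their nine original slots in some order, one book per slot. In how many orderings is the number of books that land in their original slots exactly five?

1134

Choose which 5 of the 9 are fixed: C(9,5) = 126.
The other 4 form a derangement: !4 = 9.
Total: 126 × 9 = 1134.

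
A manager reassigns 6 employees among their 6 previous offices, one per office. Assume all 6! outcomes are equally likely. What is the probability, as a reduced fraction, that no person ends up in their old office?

Favorable outcomes: !6 = 265.
Total outcomes: 6! = 720.
Probability = 265/720 = 53/144.

53/144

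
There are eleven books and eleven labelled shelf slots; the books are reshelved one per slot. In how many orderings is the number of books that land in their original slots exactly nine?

55

Pick the 9 fixed positions: C(11,9) = 55 ways.
The other 2 form a derangement: !2 = 1.
Total: 55 × 1 = 55.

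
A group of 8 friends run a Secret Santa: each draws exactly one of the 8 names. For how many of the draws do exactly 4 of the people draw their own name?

630

Pick the 4 fixed positions: C(8,4) = 70 ways.
The other 4 form a derangement: !4 = 9.
Total: 70 × 9 = 630.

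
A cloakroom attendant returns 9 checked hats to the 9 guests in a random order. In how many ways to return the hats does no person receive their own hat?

133496

Use !n = n·!(n-1) + (-1)^n.
!9 = 9·14833 - 1 = 133496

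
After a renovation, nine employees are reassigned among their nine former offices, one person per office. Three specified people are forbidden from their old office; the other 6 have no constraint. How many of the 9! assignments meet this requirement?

256320

Let A_j be the event that the j-th constrained one is fixed. By inclusion-exclusion over the 3 events:
Σ_{j=0}^{3} (-1)^j C(3,j)(9-j)!
= C(3,0)·9! - C(3,1)·8! + C(3,2)·7! - C(3,3)·6!
= 362880 - 120960 + 15120 - 720
= 256320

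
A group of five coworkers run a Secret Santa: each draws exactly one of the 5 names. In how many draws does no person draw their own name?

44

Recurrence: !5 = 5·!4 + (-1)^5.
!5 = 5·9 - 1 = 44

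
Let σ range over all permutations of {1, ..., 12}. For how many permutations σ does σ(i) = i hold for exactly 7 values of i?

34848

Pick the 7 fixed positions: C(12,7) = 792 ways.
The other 5 form a derangement: !5 = 44.
Total: 792 × 44 = 34848.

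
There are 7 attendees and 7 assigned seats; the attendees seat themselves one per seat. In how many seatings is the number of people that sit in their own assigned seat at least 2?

1331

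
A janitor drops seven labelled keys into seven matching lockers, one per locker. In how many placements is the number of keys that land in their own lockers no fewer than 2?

1331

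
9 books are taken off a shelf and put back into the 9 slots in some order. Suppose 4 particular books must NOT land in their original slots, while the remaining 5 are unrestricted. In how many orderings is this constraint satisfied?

Inclusion-exclusion on the 4 forbidden self-matches:
Σ_{j=0}^{4} (-1)^j C(4,j)(9-j)!
= C(4,0)·9! - C(4,1)·8! + C(4,2)·7! - C(4,3)·6! + C(4,4)·5!
= 362880 - 161280 + 30240 - 2880 + 120
= 229080

229080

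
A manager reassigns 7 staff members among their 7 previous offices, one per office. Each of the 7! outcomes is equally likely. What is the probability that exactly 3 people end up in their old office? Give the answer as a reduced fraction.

1/16

Favorable outcomes: C(7,3)·!4 = 35·9 = 315.
Total outcomes: 7! = 5040.
Probability = 315/5040 = 1/16.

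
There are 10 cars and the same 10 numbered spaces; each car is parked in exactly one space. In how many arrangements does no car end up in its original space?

!10 is the nearest integer to 10!/e.
10! = 3628800, and 3628800/e ≈ 1334960.92, so !10 = 1334961.

1334961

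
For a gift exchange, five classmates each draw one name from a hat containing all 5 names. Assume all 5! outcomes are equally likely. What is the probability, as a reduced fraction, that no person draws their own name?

Favorable outcomes: !5 = 44.
Total outcomes: 5! = 120.
Probability = 44/120 = 11/30.

11/30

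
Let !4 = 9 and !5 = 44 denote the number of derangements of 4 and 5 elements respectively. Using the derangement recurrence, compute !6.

265

!6 = (6-1)·(!5 + !4) = 5·(44 + 9) = 5·53 = 265.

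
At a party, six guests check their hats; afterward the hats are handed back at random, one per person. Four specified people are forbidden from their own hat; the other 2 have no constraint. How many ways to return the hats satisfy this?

362

Inclusion-exclusion on the 4 forbidden self-matches:
Σ_{j=0}^{4} (-1)^j C(4,j)(6-j)!
= C(4,0)·6! - C(4,1)·5! + C(4,2)·4! - C(4,3)·3! + C(4,4)·2!
= 720 - 480 + 144 - 24 + 2
= 362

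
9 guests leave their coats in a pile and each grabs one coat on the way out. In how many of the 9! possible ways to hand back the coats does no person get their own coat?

133496

Use !n = (n-1)(!(n-1) + !(n-2)).
!9 = 8·(14833 + 1854) = 8·16687 = 133496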